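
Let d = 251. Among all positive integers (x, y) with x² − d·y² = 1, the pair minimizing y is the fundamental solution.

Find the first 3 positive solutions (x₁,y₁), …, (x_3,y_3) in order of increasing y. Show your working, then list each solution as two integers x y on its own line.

3674890 231957
27009633024199 1704832919460
198514860608593651330 12530146894788486843

[15; 1,5,2,1,2,…,5,1,30] for √251; ℓ=14 ⇒ convergent index 13
a_0=15:  p_0=15·1+0=15,  q_0=15·0+1=1
a_1=1:  p_1=1·15+1=16,  q_1=1·1+0=1
a_2=5:  p_2=5·16+15=95,  q_2=5·1+1=6
…
a_4=1:  p_4=1·206+95=301,  q_4=1·13+6=19
a_5=2:  p_5=2·301+206=808,  q_5=2·19+13=51
…
a_8=2:  p_8=2·29563+1917=61043,  q_8=2·1866+121=3853
…
a_11=2:  p_11=2·212692+151649=577033,  q_11=2·13425+9572=36422
a_12=5:  p_12=5·577033+212692=3097857,  q_12=5·36422+13425=195535
a_13=1:  p_13=1·3097857+577033=3674890,  q_13=1·195535+36422=231957
fundamental: x₁=3674890, y₁=231957  (since 13504816512100 − 251·53804049849 = 1)
k=2:  x_2 = 3674890·3674890+251·231957·231957 = 27009633024199,  y_2 = 3674890·231957+231957·3674890 = 1704832919460
k=3:  x_3 = 3674890·27009633024199+251·231957·1704832919460 = 198514860608593651330,  y_3 = 3674890·1704832919460+231957·27009633024199 = 12530146894788486843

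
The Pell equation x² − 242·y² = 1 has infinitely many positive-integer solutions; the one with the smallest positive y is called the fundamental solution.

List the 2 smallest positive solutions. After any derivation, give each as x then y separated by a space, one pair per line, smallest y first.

19601 1260
768398401 49394520

d=242: √d = [15; 1,1,3,1,14,1,3,1,1,30] (ℓ=10, even), read p_9/q_9
k=0  a_k=15  p_k/q_k = 15/1
…
k=2  a_k=1  p_k/q_k = 31/2
k=3  a_k=3  p_k/q_k = 109/7
…
k=5  a_k=14  p_k/q_k = 2069/133
…
k=8  a_k=1  p_k/q_k = 10905/701
k=9  a_k=1  p_k/q_k = 19601/1260
(x₁, y₁) = (19601, 1260);  19601² − 242·1260² = 1 ✓
k=2:  x_2 = 19601·19601+242·1260·1260 = 768398401,  y_2 = 19601·1260+1260·19601 = 49394520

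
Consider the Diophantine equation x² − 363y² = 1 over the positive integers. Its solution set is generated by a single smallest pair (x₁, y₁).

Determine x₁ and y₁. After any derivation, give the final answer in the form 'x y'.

[19; 19,38] for √363; ℓ=2 ⇒ convergent index 1
i=0: a=19 ⇒ p=19, q=1
i=1: a=19 ⇒ p=362, q=19
(x₁, y₁) = (362, 19);  362² − 363·19² = 1 ✓

362 19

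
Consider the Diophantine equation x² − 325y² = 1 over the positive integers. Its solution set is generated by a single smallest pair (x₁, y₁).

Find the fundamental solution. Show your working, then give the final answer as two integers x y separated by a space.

649 36

√325 → a₀=18, period (36); ℓ=1 odd so k=1
a_0=18:  p_0=18·1+0=18,  q_0=18·0+1=1
a_1=36:  p_1=36·18+1=649,  q_1=36·1+0=36
fundamental: x₁=649, y₁=36  (since 421201 − 325·1296 = 1)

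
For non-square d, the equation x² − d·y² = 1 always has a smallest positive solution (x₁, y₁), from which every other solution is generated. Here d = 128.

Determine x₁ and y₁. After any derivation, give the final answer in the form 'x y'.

577 51

√128 → a₀=11, period (3,5,3,22); ℓ=4 even so k=3
step 0: (11, 1)  from 11·(1,0) + (0,1)
step 1: (34, 3)  from 3·(11,1) + (1,0)
step 2: (181, 16)  from 5·(34,3) + (11,1)
step 3: (577, 51)  from 3·(181,16) + (34,3)
→ (577, 51).  Check: 577²=332929, 128·51²=332928, difference 1.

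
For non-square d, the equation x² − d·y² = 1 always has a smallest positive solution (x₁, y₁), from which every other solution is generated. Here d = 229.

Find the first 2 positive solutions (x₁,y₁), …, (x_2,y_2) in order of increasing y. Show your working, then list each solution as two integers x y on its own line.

√229 → a₀=15, period (7,1,1,7,30); ℓ=5 odd so k=9
k=0  a_k=15  p_k/q_k = 15/1
k=1  a_k=7  p_k/q_k = 106/7
…
k=3  a_k=1  p_k/q_k = 227/15
k=4  a_k=7  p_k/q_k = 1710/113
…
k=7  a_k=1  p_k/q_k = 413926/27353
k=8  a_k=1  p_k/q_k = 776325/51301
k=9  a_k=7  p_k/q_k = 5848201/386460
fundamental: x₁=5848201, y₁=386460  (since 34201454936401 − 229·149351331600 = 1)
k=2:  x_2 = 5848201·5848201+229·386460·386460 = 68402909872801,  y_2 = 5848201·386460+386460·5848201 = 4520191516920

5848201 386460
68402909872801 4520191516920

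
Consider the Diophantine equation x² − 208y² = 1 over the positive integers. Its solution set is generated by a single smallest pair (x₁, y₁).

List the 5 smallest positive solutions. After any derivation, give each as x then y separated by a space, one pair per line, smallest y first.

√208 = [14; 2,2,1,2,2,28, …], period ℓ=6 (even) → k=5
a_0=14:  p_0=14·1+0=14,  q_0=14·0+1=1
…
a_4=2:  p_4=2·101+72=274,  q_4=2·7+5=19
a_5=2:  p_5=2·274+101=649,  q_5=2·19+7=45
(x₁, y₁) = (649, 45);  649² − 208·45² = 1 ✓
k=2:  x_2 = 649·649+208·45·45 = 842401,  y_2 = 649·45+45·649 = 58410
k=3:  x_3 = 649·842401+208·45·58410 = 1093435849,  y_3 = 649·58410+45·842401 = 75816135
k=4:  x_4 = 649·1093435849+208·45·75816135 = 1419278889601,  y_4 = 649·75816135+45·1093435849 = 98409284820
k=5:  x_5 = 649·1419278889601+208·45·98409284820 = 1842222905266249,  y_5 = 649·98409284820+45·1419278889601 = 127735175880225

649 45
842401 58410
1093435849 75816135
1419278889601 98409284820
1842222905266249 127735175880225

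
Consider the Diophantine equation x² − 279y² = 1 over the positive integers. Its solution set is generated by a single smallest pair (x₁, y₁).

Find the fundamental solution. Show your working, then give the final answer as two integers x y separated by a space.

√279 = [16; 1,2,2,1,2,2,1,32, …], period ℓ=8 (even) → k=7
i=0: a=16 ⇒ p=16, q=1
i=1: a=1 ⇒ p=17, q=1
…
i=3: a=2 ⇒ p=117, q=7
…
i=5: a=2 ⇒ p=451, q=27
i=6: a=2 ⇒ p=1069, q=64
i=7: a=1 ⇒ p=1520, q=91
→ (1520, 91).  Check: 1520²=2310400, 279·91²=2310399, difference 1.

1520 91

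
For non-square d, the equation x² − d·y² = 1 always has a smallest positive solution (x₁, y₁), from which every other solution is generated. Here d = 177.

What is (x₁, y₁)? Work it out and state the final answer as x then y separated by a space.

62423 4692

[13; 3,3,2,8,2,3,3,26] for √177; ℓ=8 ⇒ convergent index 7
a_0=13:  p_0=13·1+0=13,  q_0=13·0+1=1
a_1=3:  p_1=3·13+1=40,  q_1=3·1+0=3
a_2=3:  p_2=3·40+13=133,  q_2=3·3+1=10
…
a_6=3:  p_6=3·5468+2581=18985,  q_6=3·411+194=1427
a_7=3:  p_7=3·18985+5468=62423,  q_7=3·1427+411=4692
→ (62423, 4692).  Check: 62423²=3896630929, 177·4692²=3896630928, difference 1.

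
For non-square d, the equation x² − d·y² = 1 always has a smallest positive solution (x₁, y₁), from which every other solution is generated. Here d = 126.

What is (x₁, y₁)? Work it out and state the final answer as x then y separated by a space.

d=126: √d = [11; 4,2,4,22] (ℓ=4, even), read p_3/q_3
a_0=11:  p_0=11·1+0=11,  q_0=11·0+1=1
a_1=4:  p_1=4·11+1=45,  q_1=4·1+0=4
a_2=2:  p_2=2·45+11=101,  q_2=2·4+1=9
a_3=4:  p_3=4·101+45=449,  q_3=4·9+4=40
→ (449, 40).  Check: 449²=201601, 126·40²=201600, difference 1.

449 40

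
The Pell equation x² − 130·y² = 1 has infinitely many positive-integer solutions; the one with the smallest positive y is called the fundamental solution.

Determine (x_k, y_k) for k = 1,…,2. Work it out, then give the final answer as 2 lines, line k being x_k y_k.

[11; 2,2,22] for √130; ℓ=3 ⇒ convergent index 5
a_0=11:  p_0=11·1+0=11,  q_0=11·0+1=1
…
a_3=22:  p_3=22·57+23=1277,  q_3=22·5+2=112
a_4=2:  p_4=2·1277+57=2611,  q_4=2·112+5=229
a_5=2:  p_5=2·2611+1277=6499,  q_5=2·229+112=570
(x₁, y₁) = (6499, 570);  6499² − 130·570² = 1 ✓
k=2:  x_2 = 6499·6499+130·570·570 = 84474001,  y_2 = 6499·570+570·6499 = 7408860

6499 570
84474001 7408860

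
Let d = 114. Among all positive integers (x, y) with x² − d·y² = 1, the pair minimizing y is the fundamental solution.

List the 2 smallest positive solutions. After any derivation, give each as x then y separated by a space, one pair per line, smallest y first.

√114 = [10; 1,2,10,2,1,20, …], period ℓ=6 (even) → k=5
k=0  a_k=10  p_k/q_k = 10/1
…
k=2  a_k=2  p_k/q_k = 32/3
k=3  a_k=10  p_k/q_k = 331/31
k=4  a_k=2  p_k/q_k = 694/65
k=5  a_k=1  p_k/q_k = 1025/96
→ (1025, 96).  Check: 1025²=1050625, 114·96²=1050624, difference 1.
(x_2, y_2) = (1025·1025 + 114·96·96, 1025·96 + 96·1025) = (2101249, 196800)

1025 96
2101249 196800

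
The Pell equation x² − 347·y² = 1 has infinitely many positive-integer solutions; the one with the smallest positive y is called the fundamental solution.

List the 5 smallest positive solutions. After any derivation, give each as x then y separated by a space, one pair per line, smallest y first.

641602 34443
823306252807 44197395372
1056469876826312026 56714274530897445
1355666371822207590758497 72775983935101527618408
1739596510986687599414840072362 93386433689401306371520721787

√347 → a₀=18, period (1,1,1,2,4,…,1,1,36); ℓ=14 even so k=13
step 0: (18, 1)  from 18·(1,0) + (0,1)
…
step 2: (37, 2)  from 1·(19,1) + (18,1)
…
step 4: (149, 8)  from 2·(56,3) + (37,2)
step 5: (652, 35)  from 4·(149,8) + (56,3)
…
step 9: (74549, 4002)  from 4·(15070,809) + (14269,766)
…
step 11: (238717, 12815)  from 1·(164168,8813) + (74549,4002)
step 12: (402885, 21628)  from 1·(238717,12815) + (164168,8813)
step 13: (641602, 34443)  from 1·(402885,21628) + (238717,12815)
(x₁, y₁) = (641602, 34443);  641602² − 347·34443² = 1 ✓
(x_2, y_2) = (641602·641602 + 347·34443·34443, 641602·34443 + 34443·641602) = (823306252807, 44197395372)
(x_3, y_3) = (641602·823306252807 + 347·34443·44197395372, 641602·44197395372 + 34443·823306252807) = (1056469876826312026, 56714274530897445)
(x_4, y_4) = (641602·1056469876826312026 + 347·34443·56714274530897445, 641602·56714274530897445 + 34443·1056469876826312026) = (1355666371822207590758497, 72775983935101527618408)
(x_5, y_5) = (641602·1355666371822207590758497 + 347·34443·72775983935101527618408, 641602·72775983935101527618408 + 34443·1355666371822207590758497) = (1739596510986687599414840072362, 93386433689401306371520721787)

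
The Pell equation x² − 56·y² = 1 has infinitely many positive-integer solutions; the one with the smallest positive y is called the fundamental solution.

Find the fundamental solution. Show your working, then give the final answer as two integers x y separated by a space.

[7; 2,14] for √56; ℓ=2 ⇒ convergent index 1
k=0  a_k=7  p_k/q_k = 7/1
k=1  a_k=2  p_k/q_k = 15/2
(x₁, y₁) = (15, 2);  15² − 56·2² = 1 ✓

15 2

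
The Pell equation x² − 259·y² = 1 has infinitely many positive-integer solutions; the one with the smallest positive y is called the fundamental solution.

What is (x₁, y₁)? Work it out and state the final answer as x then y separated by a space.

847225 52644

√259 → a₀=16, period (10,1,2,3,4,3,2,1,10,32); ℓ=10 even so k=9
step 0: (16, 1)  from 16·(1,0) + (0,1)
…
step 5: (7403, 460)  from 4·(1722,107) + (515,32)
…
step 7: (55265, 3434)  from 2·(23931,1487) + (7403,460)
step 8: (79196, 4921)  from 1·(55265,3434) + (23931,1487)
step 9: (847225, 52644)  from 10·(79196,4921) + (55265,3434)
fundamental: x₁=847225, y₁=52644  (since 717790200625 − 259·2771390736 = 1)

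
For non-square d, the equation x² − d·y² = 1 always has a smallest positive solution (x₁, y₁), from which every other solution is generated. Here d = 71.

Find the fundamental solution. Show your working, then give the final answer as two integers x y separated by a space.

√71 = [8; 2,2,1,7,1,2,2,16, …], period ℓ=8 (even) → k=7
k=0  a_k=8  p_k/q_k = 8/1
k=1  a_k=2  p_k/q_k = 17/2
…
k=4  a_k=7  p_k/q_k = 455/54
k=5  a_k=1  p_k/q_k = 514/61
k=6  a_k=2  p_k/q_k = 1483/176
k=7  a_k=2  p_k/q_k = 3480/413
→ (3480, 413).  Check: 3480²=12110400, 71·413²=12110399, difference 1.

3480 413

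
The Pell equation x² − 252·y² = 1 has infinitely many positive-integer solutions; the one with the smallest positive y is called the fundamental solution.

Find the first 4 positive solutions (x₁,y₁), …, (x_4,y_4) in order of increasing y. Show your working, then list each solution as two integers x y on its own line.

√252 = [15; 1,6,1,30, …], period ℓ=4 (even) → k=3
step 0: (15, 1)  from 15·(1,0) + (0,1)
…
step 2: (111, 7)  from 6·(16,1) + (15,1)
step 3: (127, 8)  from 1·(111,7) + (16,1)
(x₁, y₁) = (127, 8);  127² − 252·8² = 1 ✓
(127+8√252)^2 = 32257 + 2032√252
(127+8√252)^3 = 8193151 + 516120√252
(127+8√252)^4 = 2081028097 + 131092448√252

127 8
32257 2032
8193151 516120
2081028097 131092448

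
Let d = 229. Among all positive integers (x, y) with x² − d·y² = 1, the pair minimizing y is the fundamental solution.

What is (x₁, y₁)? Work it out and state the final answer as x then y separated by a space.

5848201 386460

√229 → a₀=15, period (7,1,1,7,30); ℓ=5 odd so k=9
i=0: a=15 ⇒ p=15, q=1
i=1: a=7 ⇒ p=106, q=7
…
i=3: a=1 ⇒ p=227, q=15
i=4: a=7 ⇒ p=1710, q=113
i=5: a=30 ⇒ p=51527, q=3405
i=6: a=7 ⇒ p=362399, q=23948
i=7: a=1 ⇒ p=413926, q=27353
i=8: a=1 ⇒ p=776325, q=51301
i=9: a=7 ⇒ p=5848201, q=386460
(x₁, y₁) = (5848201, 386460);  5848201² − 229·386460² = 1 ✓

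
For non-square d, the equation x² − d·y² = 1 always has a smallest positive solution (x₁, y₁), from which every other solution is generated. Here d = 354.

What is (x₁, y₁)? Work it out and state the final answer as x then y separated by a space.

258065 13716

√354 = [18; 1,4,2,2,18,2,2,4,1,36, …], period ℓ=10 (even) → k=9
k=0  a_k=18  p_k/q_k = 18/1
…
k=3  a_k=2  p_k/q_k = 207/11
…
k=6  a_k=2  p_k/q_k = 19210/1021
…
k=8  a_k=4  p_k/q_k = 210294/11177
k=9  a_k=1  p_k/q_k = 258065/13716
→ (258065, 13716).  Check: 258065²=66597544225, 354·13716²=66597544224, difference 1.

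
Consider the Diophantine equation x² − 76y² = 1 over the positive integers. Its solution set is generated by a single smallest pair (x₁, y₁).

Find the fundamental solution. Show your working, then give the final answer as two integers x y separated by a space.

√76 = [8; 1,2,1,1,5,4,5,1,1,2,1,16, …], period ℓ=12 (even) → k=11
k=0  a_k=8  p_k/q_k = 8/1
k=1  a_k=1  p_k/q_k = 9/1
k=2  a_k=2  p_k/q_k = 26/3
k=3  a_k=1  p_k/q_k = 35/4
…
k=6  a_k=4  p_k/q_k = 1421/163
…
k=8  a_k=1  p_k/q_k = 8866/1017
k=9  a_k=1  p_k/q_k = 16311/1871
k=10  a_k=2  p_k/q_k = 41488/4759
k=11  a_k=1  p_k/q_k = 57799/6630
(x₁, y₁) = (57799, 6630);  57799² − 76·6630² = 1 ✓

57799 6630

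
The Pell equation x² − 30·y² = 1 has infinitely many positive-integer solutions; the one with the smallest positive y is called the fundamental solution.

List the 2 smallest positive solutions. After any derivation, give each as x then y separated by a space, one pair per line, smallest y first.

[5; 2,10] for √30; ℓ=2 ⇒ convergent index 1
a_0=5:  p_0=5·1+0=5,  q_0=5·0+1=1
a_1=2:  p_1=2·5+1=11,  q_1=2·1+0=2
→ (11, 2).  Check: 11²=121, 30·2²=120, difference 1.
(x_2, y_2) = (11·11 + 30·2·2, 11·2 + 2·11) = (241, 44)

11 2
241 44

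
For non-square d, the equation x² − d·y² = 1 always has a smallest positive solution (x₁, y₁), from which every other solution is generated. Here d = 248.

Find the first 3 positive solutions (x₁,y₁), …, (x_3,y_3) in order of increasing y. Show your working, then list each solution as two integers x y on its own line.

[15; 1,2,1,30] for √248; ℓ=4 ⇒ convergent index 3
a_0=15:  p_0=15·1+0=15,  q_0=15·0+1=1
…
a_2=2:  p_2=2·16+15=47,  q_2=2·1+1=3
a_3=1:  p_3=1·47+16=63,  q_3=1·3+1=4
(x₁, y₁) = (63, 4);  63² − 248·4² = 1 ✓
(x_2, y_2) = (63·63 + 248·4·4, 63·4 + 4·63) = (7937, 504)
(x_3, y_3) = (63·7937 + 248·4·504, 63·504 + 4·7937) = (999999, 63500)

63 4
7937 504
999999 63500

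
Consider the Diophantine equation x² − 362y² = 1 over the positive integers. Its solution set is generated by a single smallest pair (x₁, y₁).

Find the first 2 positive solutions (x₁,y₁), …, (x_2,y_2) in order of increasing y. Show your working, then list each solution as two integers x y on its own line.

723 38
1045457 54948

[19; 38] for √362; ℓ=1 ⇒ convergent index 1
a_0=19:  p_0=19·1+0=19,  q_0=19·0+1=1
a_1=38:  p_1=38·19+1=723,  q_1=38·1+0=38
→ (723, 38).  Check: 723²=522729, 362·38²=522728, difference 1.
(723+38√362)^2 = 1045457 + 54948√362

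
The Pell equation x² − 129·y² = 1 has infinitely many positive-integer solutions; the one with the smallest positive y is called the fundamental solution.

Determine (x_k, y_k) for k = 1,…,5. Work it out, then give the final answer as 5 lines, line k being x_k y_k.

√129 = [11; 2,1,3,1,6,1,3,1,2,22, …], period ℓ=10 (even) → k=9
a_0=11:  p_0=11·1+0=11,  q_0=11·0+1=1
…
a_2=1:  p_2=1·23+11=34,  q_2=1·2+1=3
a_3=3:  p_3=3·34+23=125,  q_3=3·3+2=11
…
a_7=3:  p_7=3·1238+1079=4793,  q_7=3·109+95=422
a_8=1:  p_8=1·4793+1238=6031,  q_8=1·422+109=531
a_9=2:  p_9=2·6031+4793=16855,  q_9=2·531+422=1484
(x₁, y₁) = (16855, 1484);  16855² − 129·1484² = 1 ✓
k=2:  x_2 = 16855·16855+129·1484·1484 = 568182049,  y_2 = 16855·1484+1484·16855 = 50025640
k=3:  x_3 = 16855·568182049+129·1484·50025640 = 19153416854935,  y_3 = 16855·50025640+1484·568182049 = 1686364322916
k=4:  x_4 = 16855·19153416854935+129·1484·1686364322916 = 645661681611676801,  y_4 = 16855·1686364322916+1484·19153416854935 = 56847341275472720
k=5:  x_5 = 16855·645661681611676801+129·1484·56847341275472720 = 21765255267976208106775,  y_5 = 16855·56847341275472720+1484·645661681611676801 = 1916323872709821068284

16855 1484
568182049 50025640
19153416854935 1686364322916
645661681611676801 56847341275472720
21765255267976208106775 1916323872709821068284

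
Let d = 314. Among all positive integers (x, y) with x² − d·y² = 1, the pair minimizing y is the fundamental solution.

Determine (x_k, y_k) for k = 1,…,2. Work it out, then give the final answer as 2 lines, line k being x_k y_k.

392499 22150
308110930001 17387705700

d=314: √d = [17; 1,2,1,1,2,1,34] (ℓ=7, odd), read p_13/q_13
i=0: a=17 ⇒ p=17, q=1
…
i=6: a=1 ⇒ p=443, q=25
i=7: a=34 ⇒ p=15381, q=868
i=8: a=1 ⇒ p=15824, q=893
i=9: a=2 ⇒ p=47029, q=2654
…
i=11: a=1 ⇒ p=109882, q=6201
i=12: a=2 ⇒ p=282617, q=15949
i=13: a=1 ⇒ p=392499, q=22150
fundamental: x₁=392499, y₁=22150  (since 154055465001 − 314·490622500 = 1)
n=2: (392499,22150)∘(392499,22150) = (392499·392499+314·22150·22150, 392499·22150+22150·392499) = (308110930001,17387705700)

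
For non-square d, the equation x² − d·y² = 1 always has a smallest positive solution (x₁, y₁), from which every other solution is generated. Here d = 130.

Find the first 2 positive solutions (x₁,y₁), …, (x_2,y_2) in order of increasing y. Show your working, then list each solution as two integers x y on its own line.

6499 570
84474001 7408860

d=130: √d = [11; 2,2,22] (ℓ=3, odd), read p_5/q_5
a_0=11:  p_0=11·1+0=11,  q_0=11·0+1=1
a_1=2:  p_1=2·11+1=23,  q_1=2·1+0=2
a_2=2:  p_2=2·23+11=57,  q_2=2·2+1=5
…
a_4=2:  p_4=2·1277+57=2611,  q_4=2·112+5=229
a_5=2:  p_5=2·2611+1277=6499,  q_5=2·229+112=570
fundamental: x₁=6499, y₁=570  (since 42237001 − 130·324900 = 1)
n=2: (6499,570)∘(6499,570) = (6499·6499+130·570·570, 6499·570+570·6499) = (84474001,7408860)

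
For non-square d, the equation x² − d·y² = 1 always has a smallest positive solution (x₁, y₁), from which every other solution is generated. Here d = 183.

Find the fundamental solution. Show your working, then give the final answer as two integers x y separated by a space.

d=183: √d = [13; 1,1,8,1,1,26] (ℓ=6, even), read p_5/q_5
k=0  a_k=13  p_k/q_k = 13/1
…
k=2  a_k=1  p_k/q_k = 27/2
…
k=4  a_k=1  p_k/q_k = 257/19
k=5  a_k=1  p_k/q_k = 487/36
(x₁, y₁) = (487, 36);  487² − 183·36² = 1 ✓

487 36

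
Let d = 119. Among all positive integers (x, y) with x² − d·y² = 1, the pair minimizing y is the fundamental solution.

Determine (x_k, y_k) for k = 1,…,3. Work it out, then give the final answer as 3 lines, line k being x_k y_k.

120 11
28799 2640
6911640 633589

√119 = [10; 1,9,1,20, …], period ℓ=4 (even) → k=3
a_0=10:  p_0=10·1+0=10,  q_0=10·0+1=1
a_1=1:  p_1=1·10+1=11,  q_1=1·1+0=1
a_2=9:  p_2=9·11+10=109,  q_2=9·1+1=10
a_3=1:  p_3=1·109+11=120,  q_3=1·10+1=11
(x₁, y₁) = (120, 11);  120² − 119·11² = 1 ✓
n=2: (120,11)∘(120,11) = (120·120+119·11·11, 120·11+11·120) = (28799,2640)
n=3: (28799,2640)∘(120,11) = (120·28799+119·11·2640, 120·2640+11·28799) = (6911640,633589)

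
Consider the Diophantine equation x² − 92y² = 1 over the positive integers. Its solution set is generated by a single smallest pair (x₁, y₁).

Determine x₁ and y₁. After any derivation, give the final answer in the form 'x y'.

1151 120

[9; 1,1,2,4,2,1,1,18] for √92; ℓ=8 ⇒ convergent index 7
a_0=9:  p_0=9·1+0=9,  q_0=9·0+1=1
a_1=1:  p_1=1·9+1=10,  q_1=1·1+0=1
…
a_3=2:  p_3=2·19+10=48,  q_3=2·2+1=5
a_4=4:  p_4=4·48+19=211,  q_4=4·5+2=22
a_5=2:  p_5=2·211+48=470,  q_5=2·22+5=49
a_6=1:  p_6=1·470+211=681,  q_6=1·49+22=71
a_7=1:  p_7=1·681+470=1151,  q_7=1·71+49=120
→ (1151, 120).  Check: 1151²=1324801, 92·120²=1324800, difference 1.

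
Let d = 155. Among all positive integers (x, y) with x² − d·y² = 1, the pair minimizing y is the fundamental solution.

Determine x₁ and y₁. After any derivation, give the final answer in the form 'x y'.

249 20

√155 → a₀=12, period (2,4,2,24); ℓ=4 even so k=3
a_0=12:  p_0=12·1+0=12,  q_0=12·0+1=1
a_1=2:  p_1=2·12+1=25,  q_1=2·1+0=2
a_2=4:  p_2=4·25+12=112,  q_2=4·2+1=9
a_3=2:  p_3=2·112+25=249,  q_3=2·9+2=20
fundamental: x₁=249, y₁=20  (since 62001 − 155·400 = 1)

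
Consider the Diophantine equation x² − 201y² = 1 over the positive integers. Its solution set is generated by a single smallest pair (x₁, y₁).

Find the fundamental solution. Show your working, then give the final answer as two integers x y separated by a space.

[14; 5,1,1,1,2,…,1,5,28] for √201; ℓ=14 ⇒ convergent index 13
step 0: (14, 1)  from 14·(1,0) + (0,1)
…
step 2: (85, 6)  from 1·(71,5) + (14,1)
…
step 12: (91402, 6447)  from 1·(58085,4097) + (33317,2350)
step 13: (515095, 36332)  from 5·(91402,6447) + (58085,4097)
→ (515095, 36332).  Check: 515095²=265322859025, 201·36332²=265322859024, difference 1.

515095 36332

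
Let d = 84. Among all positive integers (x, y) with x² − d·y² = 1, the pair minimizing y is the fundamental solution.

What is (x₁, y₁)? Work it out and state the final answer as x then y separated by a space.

55 6

[9; 6,18] for √84; ℓ=2 ⇒ convergent index 1
a_0=9:  p_0=9·1+0=9,  q_0=9·0+1=1
a_1=6:  p_1=6·9+1=55,  q_1=6·1+0=6
(x₁, y₁) = (55, 6);  55² − 84·6² = 1 ✓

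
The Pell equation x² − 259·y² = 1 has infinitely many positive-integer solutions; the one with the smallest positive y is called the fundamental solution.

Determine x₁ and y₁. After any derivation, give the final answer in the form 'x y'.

d=259: √d = [16; 10,1,2,3,4,3,2,1,10,32] (ℓ=10, even), read p_9/q_9
step 0: (16, 1)  from 16·(1,0) + (0,1)
step 1: (161, 10)  from 10·(16,1) + (1,0)
…
step 3: (515, 32)  from 2·(177,11) + (161,10)
…
step 5: (7403, 460)  from 4·(1722,107) + (515,32)
step 6: (23931, 1487)  from 3·(7403,460) + (1722,107)
step 7: (55265, 3434)  from 2·(23931,1487) + (7403,460)
step 8: (79196, 4921)  from 1·(55265,3434) + (23931,1487)
step 9: (847225, 52644)  from 10·(79196,4921) + (55265,3434)
fundamental: x₁=847225, y₁=52644  (since 717790200625 − 259·2771390736 = 1)

847225 52644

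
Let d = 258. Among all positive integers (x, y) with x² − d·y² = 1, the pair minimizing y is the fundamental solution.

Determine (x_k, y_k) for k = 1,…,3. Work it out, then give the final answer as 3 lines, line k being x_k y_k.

257 16
132097 8224
67897601 4227120

d=258: √d = [16; 16,32] (ℓ=2, even), read p_1/q_1
i=0: a=16 ⇒ p=16, q=1
i=1: a=16 ⇒ p=257, q=16
fundamental: x₁=257, y₁=16  (since 66049 − 258·256 = 1)
(257+16√258)^2 = 132097 + 8224√258
(257+16√258)^3 = 67897601 + 4227120√258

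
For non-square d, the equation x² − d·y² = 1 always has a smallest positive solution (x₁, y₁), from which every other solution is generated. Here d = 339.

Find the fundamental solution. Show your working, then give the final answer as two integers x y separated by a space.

97970 5321

[18; 2,2,2,1,17,1,2,2,2,36] for √339; ℓ=10 ⇒ convergent index 9
k=0  a_k=18  p_k/q_k = 18/1
k=1  a_k=2  p_k/q_k = 37/2
…
k=3  a_k=2  p_k/q_k = 221/12
…
k=5  a_k=17  p_k/q_k = 5542/301
…
k=8  a_k=2  p_k/q_k = 40359/2192
k=9  a_k=2  p_k/q_k = 97970/5321
(x₁, y₁) = (97970, 5321);  97970² − 339·5321² = 1 ✓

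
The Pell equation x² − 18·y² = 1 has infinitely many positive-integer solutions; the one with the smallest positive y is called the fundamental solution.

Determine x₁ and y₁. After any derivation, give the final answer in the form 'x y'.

√18 = [4; 4,8, …], period ℓ=2 (even) → k=1
k=0  a_k=4  p_k/q_k = 4/1
k=1  a_k=4  p_k/q_k = 17/4
→ (17, 4).  Check: 17²=289, 18·4²=288, difference 1.

17 4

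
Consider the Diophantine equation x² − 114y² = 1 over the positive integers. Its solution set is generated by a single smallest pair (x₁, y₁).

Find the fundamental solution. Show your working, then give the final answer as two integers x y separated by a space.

1025 96

d=114: √d = [10; 1,2,10,2,1,20] (ℓ=6, even), read p_5/q_5
i=0: a=10 ⇒ p=10, q=1
i=1: a=1 ⇒ p=11, q=1
…
i=3: a=10 ⇒ p=331, q=31
i=4: a=2 ⇒ p=694, q=65
i=5: a=1 ⇒ p=1025, q=96
fundamental: x₁=1025, y₁=96  (since 1050625 − 114·9216 = 1)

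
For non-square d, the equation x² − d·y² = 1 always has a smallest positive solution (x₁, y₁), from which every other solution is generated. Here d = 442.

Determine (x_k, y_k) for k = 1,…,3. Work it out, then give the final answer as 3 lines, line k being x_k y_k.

√442 = [21; 42, …], period ℓ=1 (odd) → k=1
k=0  a_k=21  p_k/q_k = 21/1
k=1  a_k=42  p_k/q_k = 883/42
(x₁, y₁) = (883, 42);  883² − 442·42² = 1 ✓
k=2:  x_2 = 883·883+442·42·42 = 1559377,  y_2 = 883·42+42·883 = 74172
k=3:  x_3 = 883·1559377+442·42·74172 = 2753858899,  y_3 = 883·74172+42·1559377 = 130987710

883 42
1559377 74172
2753858899 130987710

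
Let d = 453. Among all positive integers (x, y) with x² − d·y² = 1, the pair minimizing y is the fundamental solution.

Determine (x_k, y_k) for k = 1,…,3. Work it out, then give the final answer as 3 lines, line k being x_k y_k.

1653751 77700
5469784740001 256992905400
18091323967121133751 850004548596233100

d=453: √d = [21; 3,1,1,10,14,10,1,1,3,42] (ℓ=10, even), read p_9/q_9
a_0=21:  p_0=21·1+0=21,  q_0=21·0+1=1
a_1=3:  p_1=3·21+1=64,  q_1=3·1+0=3
…
a_3=1:  p_3=1·85+64=149,  q_3=1·4+3=7
…
a_6=10:  p_6=10·22199+1575=223565,  q_6=10·1043+74=10504
…
a_8=1:  p_8=1·245764+223565=469329,  q_8=1·11547+10504=22051
a_9=3:  p_9=3·469329+245764=1653751,  q_9=3·22051+11547=77700
(x₁, y₁) = (1653751, 77700);  1653751² − 453·77700² = 1 ✓
(x_2, y_2) = (1653751·1653751 + 453·77700·77700, 1653751·77700 + 77700·1653751) = (5469784740001, 256992905400)
(x_3, y_3) = (1653751·5469784740001 + 453·77700·256992905400, 1653751·256992905400 + 77700·5469784740001) = (18091323967121133751, 850004548596233100)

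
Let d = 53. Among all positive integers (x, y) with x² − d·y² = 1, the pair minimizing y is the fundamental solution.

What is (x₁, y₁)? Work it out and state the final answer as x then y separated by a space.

66249 9100

d=53: √d = [7; 3,1,1,3,14] (ℓ=5, odd), read p_9/q_9
step 0: (7, 1)  from 7·(1,0) + (0,1)
step 1: (22, 3)  from 3·(7,1) + (1,0)
step 2: (29, 4)  from 1·(22,3) + (7,1)
step 3: (51, 7)  from 1·(29,4) + (22,3)
step 4: (182, 25)  from 3·(51,7) + (29,4)
…
step 6: (7979, 1096)  from 3·(2599,357) + (182,25)
step 7: (10578, 1453)  from 1·(7979,1096) + (2599,357)
step 8: (18557, 2549)  from 1·(10578,1453) + (7979,1096)
step 9: (66249, 9100)  from 3·(18557,2549) + (10578,1453)
fundamental: x₁=66249, y₁=9100  (since 4388930001 − 53·82810000 = 1)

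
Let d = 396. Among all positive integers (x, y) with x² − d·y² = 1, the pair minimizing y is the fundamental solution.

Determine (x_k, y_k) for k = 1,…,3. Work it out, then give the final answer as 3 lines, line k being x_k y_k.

199 10
79201 3980
31521799 1584030

√396 → a₀=19, period (1,8,1,38); ℓ=4 even so k=3
k=0  a_k=19  p_k/q_k = 19/1
…
k=2  a_k=8  p_k/q_k = 179/9
k=3  a_k=1  p_k/q_k = 199/10
fundamental: x₁=199, y₁=10  (since 39601 − 396·100 = 1)
k=2:  x_2 = 199·199+396·10·10 = 79201,  y_2 = 199·10+10·199 = 3980
k=3:  x_3 = 199·79201+396·10·3980 = 31521799,  y_3 = 199·3980+10·79201 = 1584030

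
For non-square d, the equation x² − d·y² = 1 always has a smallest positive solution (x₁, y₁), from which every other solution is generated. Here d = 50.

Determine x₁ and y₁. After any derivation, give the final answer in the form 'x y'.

[7; 14] for √50; ℓ=1 ⇒ convergent index 1
a_0=7:  p_0=7·1+0=7,  q_0=7·0+1=1
a_1=14:  p_1=14·7+1=99,  q_1=14·1+0=14
(x₁, y₁) = (99, 14);  99² − 50·14² = 1 ✓

99 14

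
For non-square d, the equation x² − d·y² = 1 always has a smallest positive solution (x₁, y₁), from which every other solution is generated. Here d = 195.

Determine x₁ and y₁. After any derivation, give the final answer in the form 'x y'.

14 1

√195 → a₀=13, period (1,26); ℓ=2 even so k=1
k=0  a_k=13  p_k/q_k = 13/1
k=1  a_k=1  p_k/q_k = 14/1
(x₁, y₁) = (14, 1);  14² − 195·1² = 1 ✓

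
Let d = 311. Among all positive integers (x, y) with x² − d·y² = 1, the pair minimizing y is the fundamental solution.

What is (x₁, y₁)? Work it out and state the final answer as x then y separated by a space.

16883880 957397

[17; 1,1,1,2,1,…,1,1,34] for √311; ℓ=16 ⇒ convergent index 15
i=0: a=17 ⇒ p=17, q=1
…
i=3: a=1 ⇒ p=53, q=3
…
i=5: a=1 ⇒ p=194, q=11
i=6: a=6 ⇒ p=1305, q=74
…
i=8: a=17 ⇒ p=71158, q=4035
…
i=11: a=1 ⇒ p=1594239, q=90401
…
i=13: a=1 ⇒ p=6159373, q=349266
i=14: a=1 ⇒ p=10724507, q=608131
i=15: a=1 ⇒ p=16883880, q=957397
→ (16883880, 957397).  Check: 16883880²=285065403854400, 311·957397²=285065403854399, difference 1.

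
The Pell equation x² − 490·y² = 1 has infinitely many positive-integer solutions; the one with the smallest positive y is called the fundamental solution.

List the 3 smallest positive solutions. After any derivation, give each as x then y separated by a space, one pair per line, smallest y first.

1039681 46968
2161873163521 97663474416
4495316905044313921 203077717488555624

d=490: √d = [22; 7,2,1,4,4,4,1,2,7,44] (ℓ=10, even), read p_9/q_9
k=0  a_k=22  p_k/q_k = 22/1
…
k=4  a_k=4  p_k/q_k = 2280/103
k=5  a_k=4  p_k/q_k = 9607/434
…
k=7  a_k=1  p_k/q_k = 50315/2273
k=8  a_k=2  p_k/q_k = 141338/6385
k=9  a_k=7  p_k/q_k = 1039681/46968
(x₁, y₁) = (1039681, 46968);  1039681² − 490·46968² = 1 ✓
n=2: (1039681,46968)∘(1039681,46968) = (1039681·1039681+490·46968·46968, 1039681·46968+46968·1039681) = (2161873163521,97663474416)
n=3: (2161873163521,97663474416)∘(1039681,46968) = (1039681·2161873163521+490·46968·97663474416, 1039681·97663474416+46968·2161873163521) = (4495316905044313921,203077717488555624)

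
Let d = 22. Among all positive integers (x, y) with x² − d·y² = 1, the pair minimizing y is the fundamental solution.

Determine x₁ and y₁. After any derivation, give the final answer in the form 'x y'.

197 42

d=22: √d = [4; 1,2,4,2,1,8] (ℓ=6, even), read p_5/q_5
a_0=4:  p_0=4·1+0=4,  q_0=4·0+1=1
a_1=1:  p_1=1·4+1=5,  q_1=1·1+0=1
…
a_4=2:  p_4=2·61+14=136,  q_4=2·13+3=29
a_5=1:  p_5=1·136+61=197,  q_5=1·29+13=42
→ (197, 42).  Check: 197²=38809, 22·42²=38808, difference 1.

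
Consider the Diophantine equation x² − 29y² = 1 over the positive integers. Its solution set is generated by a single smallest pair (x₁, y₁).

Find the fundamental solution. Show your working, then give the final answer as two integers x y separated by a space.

9801 1820

d=29: √d = [5; 2,1,1,2,10] (ℓ=5, odd), read p_9/q_9
step 0: (5, 1)  from 5·(1,0) + (0,1)
…
step 4: (70, 13)  from 2·(27,5) + (16,3)
step 5: (727, 135)  from 10·(70,13) + (27,5)
…
step 7: (2251, 418)  from 1·(1524,283) + (727,135)
step 8: (3775, 701)  from 1·(2251,418) + (1524,283)
step 9: (9801, 1820)  from 2·(3775,701) + (2251,418)
fundamental: x₁=9801, y₁=1820  (since 96059601 − 29·3312400 = 1)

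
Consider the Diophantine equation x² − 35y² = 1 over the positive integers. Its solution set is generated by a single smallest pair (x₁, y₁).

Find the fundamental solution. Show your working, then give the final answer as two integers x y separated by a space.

6 1

d=35: √d = [5; 1,10] (ℓ=2, even), read p_1/q_1
step 0: (5, 1)  from 5·(1,0) + (0,1)
step 1: (6, 1)  from 1·(5,1) + (1,0)
→ (6, 1).  Check: 6²=36, 35·1²=35, difference 1.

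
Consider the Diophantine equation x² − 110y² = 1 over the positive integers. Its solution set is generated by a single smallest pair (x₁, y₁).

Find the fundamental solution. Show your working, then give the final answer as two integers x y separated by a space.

√110 → a₀=10, period (2,20); ℓ=2 even so k=1
step 0: (10, 1)  from 10·(1,0) + (0,1)
step 1: (21, 2)  from 2·(10,1) + (1,0)
→ (21, 2).  Check: 21²=441, 110·2²=440, difference 1.

21 2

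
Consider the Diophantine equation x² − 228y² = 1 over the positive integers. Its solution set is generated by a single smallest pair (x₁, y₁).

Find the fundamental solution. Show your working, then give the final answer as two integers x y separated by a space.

[15; 10,30] for √228; ℓ=2 ⇒ convergent index 1
i=0: a=15 ⇒ p=15, q=1
i=1: a=10 ⇒ p=151, q=10
→ (151, 10).  Check: 151²=22801, 228·10²=22800, difference 1.

151 10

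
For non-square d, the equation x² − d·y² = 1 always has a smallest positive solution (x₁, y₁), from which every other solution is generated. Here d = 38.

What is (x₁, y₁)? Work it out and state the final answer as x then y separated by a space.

d=38: √d = [6; 6,12] (ℓ=2, even), read p_1/q_1
a_0=6:  p_0=6·1+0=6,  q_0=6·0+1=1
a_1=6:  p_1=6·6+1=37,  q_1=6·1+0=6
fundamental: x₁=37, y₁=6  (since 1369 − 38·36 = 1)

37 6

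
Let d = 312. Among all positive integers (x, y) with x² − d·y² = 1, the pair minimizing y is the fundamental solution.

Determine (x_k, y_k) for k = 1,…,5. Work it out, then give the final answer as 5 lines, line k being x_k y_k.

53 3
5617 318
595349 33705
63101377 3572412
6688150613 378641967

√312 → a₀=17, period (1,1,1,34); ℓ=4 even so k=3
i=0: a=17 ⇒ p=17, q=1
i=1: a=1 ⇒ p=18, q=1
i=2: a=1 ⇒ p=35, q=2
i=3: a=1 ⇒ p=53, q=3
→ (53, 3).  Check: 53²=2809, 312·3²=2808, difference 1.
n=2: (53,3)∘(53,3) = (53·53+312·3·3, 53·3+3·53) = (5617,318)
n=3: (5617,318)∘(53,3) = (53·5617+312·3·318, 53·318+3·5617) = (595349,33705)
n=4: (595349,33705)∘(53,3) = (53·595349+312·3·33705, 53·33705+3·595349) = (63101377,3572412)
n=5: (63101377,3572412)∘(53,3) = (53·63101377+312·3·3572412, 53·3572412+3·63101377) = (6688150613,378641967)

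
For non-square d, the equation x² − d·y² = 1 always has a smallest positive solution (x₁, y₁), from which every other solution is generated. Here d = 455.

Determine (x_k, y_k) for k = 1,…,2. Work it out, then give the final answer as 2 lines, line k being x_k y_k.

√455 → a₀=21, period (3,42); ℓ=2 even so k=1
step 0: (21, 1)  from 21·(1,0) + (0,1)
step 1: (64, 3)  from 3·(21,1) + (1,0)
→ (64, 3).  Check: 64²=4096, 455·3²=4095, difference 1.
k=2:  x_2 = 64·64+455·3·3 = 8191,  y_2 = 64·3+3·64 = 384

64 3
8191 384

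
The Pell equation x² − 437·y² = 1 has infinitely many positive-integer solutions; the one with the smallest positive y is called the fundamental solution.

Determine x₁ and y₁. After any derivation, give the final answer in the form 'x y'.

4599 220

√437 = [20; 1,9,2,9,1,40, …], period ℓ=6 (even) → k=5
k=0  a_k=20  p_k/q_k = 20/1
k=1  a_k=1  p_k/q_k = 21/1
k=2  a_k=9  p_k/q_k = 209/10
…
k=4  a_k=9  p_k/q_k = 4160/199
k=5  a_k=1  p_k/q_k = 4599/220
→ (4599, 220).  Check: 4599²=21150801, 437·220²=21150800, difference 1.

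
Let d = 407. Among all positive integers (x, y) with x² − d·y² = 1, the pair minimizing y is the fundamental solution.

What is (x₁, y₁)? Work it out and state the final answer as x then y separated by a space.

2663 132

[20; 5,1,2,1,5,40] for √407; ℓ=6 ⇒ convergent index 5
a_0=20:  p_0=20·1+0=20,  q_0=20·0+1=1
a_1=5:  p_1=5·20+1=101,  q_1=5·1+0=5
…
a_4=1:  p_4=1·343+121=464,  q_4=1·17+6=23
a_5=5:  p_5=5·464+343=2663,  q_5=5·23+17=132
fundamental: x₁=2663, y₁=132  (since 7091569 − 407·17424 = 1)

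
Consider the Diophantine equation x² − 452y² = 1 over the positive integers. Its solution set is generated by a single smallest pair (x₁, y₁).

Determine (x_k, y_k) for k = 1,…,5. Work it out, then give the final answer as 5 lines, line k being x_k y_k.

1204353 56648
2900932297217 136448377488
6987493029899166849 328664025545553880
16830816386073401651890177 791655010315592455701792
40540488414026331506287881514113 1906864173276900777578095047272

√452 → a₀=21, period (3,1,5,3,10,3,5,1,3,42); ℓ=10 even so k=9
i=0: a=21 ⇒ p=21, q=1
…
i=5: a=10 ⇒ p=16009, q=753
i=6: a=3 ⇒ p=49579, q=2332
…
i=8: a=1 ⇒ p=313483, q=14745
i=9: a=3 ⇒ p=1204353, q=56648
→ (1204353, 56648).  Check: 1204353²=1450466148609, 452·56648²=1450466148608, difference 1.
n=2: (1204353,56648)∘(1204353,56648) = (1204353·1204353+452·56648·56648, 1204353·56648+56648·1204353) = (2900932297217,136448377488)
n=3: (2900932297217,136448377488)∘(1204353,56648) = (1204353·2900932297217+452·56648·136448377488, 1204353·136448377488+56648·2900932297217) = (6987493029899166849,328664025545553880)
n=4: (6987493029899166849,328664025545553880)∘(1204353,56648) = (1204353·6987493029899166849+452·56648·328664025545553880, 1204353·328664025545553880+56648·6987493029899166849) = (16830816386073401651890177,791655010315592455701792)
n=5: (16830816386073401651890177,791655010315592455701792)∘(1204353,56648) = (1204353·16830816386073401651890177+452·56648·791655010315592455701792, 1204353·791655010315592455701792+56648·16830816386073401651890177) = (40540488414026331506287881514113,1906864173276900777578095047272)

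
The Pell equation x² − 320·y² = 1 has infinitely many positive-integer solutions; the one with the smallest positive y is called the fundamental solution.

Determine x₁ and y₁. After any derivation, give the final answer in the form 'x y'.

161 9

√320 = [17; 1,7,1,34, …], period ℓ=4 (even) → k=3
step 0: (17, 1)  from 17·(1,0) + (0,1)
step 1: (18, 1)  from 1·(17,1) + (1,0)
step 2: (143, 8)  from 7·(18,1) + (17,1)
step 3: (161, 9)  from 1·(143,8) + (18,1)
→ (161, 9).  Check: 161²=25921, 320·9²=25920, difference 1.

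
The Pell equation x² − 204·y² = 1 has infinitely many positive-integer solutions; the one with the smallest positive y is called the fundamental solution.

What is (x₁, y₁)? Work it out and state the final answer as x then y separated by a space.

4999 350

√204 = [14; 3,1,1,6,1,1,3,28, …], period ℓ=8 (even) → k=7
i=0: a=14 ⇒ p=14, q=1
…
i=2: a=1 ⇒ p=57, q=4
…
i=6: a=1 ⇒ p=1414, q=99
i=7: a=3 ⇒ p=4999, q=350
(x₁, y₁) = (4999, 350);  4999² − 204·350² = 1 ✓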